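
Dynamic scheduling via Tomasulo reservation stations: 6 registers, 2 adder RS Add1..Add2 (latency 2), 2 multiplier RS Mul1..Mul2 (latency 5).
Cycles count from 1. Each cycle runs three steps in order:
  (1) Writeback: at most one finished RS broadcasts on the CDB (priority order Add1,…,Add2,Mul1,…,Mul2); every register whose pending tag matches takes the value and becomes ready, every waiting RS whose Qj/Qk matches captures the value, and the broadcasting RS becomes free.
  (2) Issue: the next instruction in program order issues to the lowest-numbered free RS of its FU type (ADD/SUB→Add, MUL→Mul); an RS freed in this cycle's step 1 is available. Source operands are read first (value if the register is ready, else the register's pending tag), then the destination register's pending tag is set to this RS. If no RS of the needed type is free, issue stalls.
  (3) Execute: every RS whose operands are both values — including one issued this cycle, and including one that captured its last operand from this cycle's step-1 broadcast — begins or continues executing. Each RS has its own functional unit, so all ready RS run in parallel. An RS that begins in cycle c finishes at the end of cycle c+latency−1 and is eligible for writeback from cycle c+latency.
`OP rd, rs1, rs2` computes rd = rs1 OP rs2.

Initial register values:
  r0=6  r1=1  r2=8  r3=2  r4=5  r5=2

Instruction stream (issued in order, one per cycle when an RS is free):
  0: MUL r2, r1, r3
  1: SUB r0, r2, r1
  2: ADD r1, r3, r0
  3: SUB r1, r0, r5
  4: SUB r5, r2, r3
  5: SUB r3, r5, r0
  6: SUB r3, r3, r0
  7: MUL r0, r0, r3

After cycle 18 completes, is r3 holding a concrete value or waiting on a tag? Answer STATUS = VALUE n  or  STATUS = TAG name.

STATUS = VALUE -2

c1: issue MUL r2<-Mul1 | r0:6,r1:1,r2:Mul1,r3:2,r4:5,r5:2
c2: issue SUB r0<-Add1 | r0:Add1,r1:1,r2:Mul1,r3:2,r4:5,r5:2
c3: issue ADD r1<-Add2 | r0:Add1,r1:Add2,r2:Mul1,r3:2,r4:5,r5:2
c4: stall | r0:Add1,r1:Add2,r2:Mul1,r3:2,r4:5,r5:2
c5: stall | r0:Add1,r1:Add2,r2:Mul1,r3:2,r4:5,r5:2
c6: CDB Mul1=2; stall | r0:Add1,r1:Add2,r2:2,r3:2,r4:5,r5:2
c7: stall | r0:Add1,r1:Add2,r2:2,r3:2,r4:5,r5:2
c8: CDB Add1=1; issue SUB r1<-Add1 | r0:1,r1:Add1,r2:2,r3:2,r4:5,r5:2
c9: stall | r0:1,r1:Add1,r2:2,r3:2,r4:5,r5:2
c10: CDB Add1=-1; issue SUB r5<-Add1 | r0:1,r1:-1,r2:2,r3:2,r4:5,r5:Add1
c11: CDB Add2=3; issue SUB r3<-Add2 | r0:1,r1:-1,r2:2,r3:Add2,r4:5,r5:Add1
c12: CDB Add1=0; issue SUB r3<-Add1 | r0:1,r1:-1,r2:2,r3:Add1,r4:5,r5:0
c13: issue MUL r0<-Mul1 | r0:Mul1,r1:-1,r2:2,r3:Add1,r4:5,r5:0
c14: CDB Add2=-1 | r0:Mul1,r1:-1,r2:2,r3:Add1,r4:5,r5:0
c15: - | r0:Mul1,r1:-1,r2:2,r3:Add1,r4:5,r5:0
c16: CDB Add1=-2 | r0:Mul1,r1:-1,r2:2,r3:-2,r4:5,r5:0
c17: - | r0:Mul1,r1:-1,r2:2,r3:-2,r4:5,r5:0
c18: - | r0:Mul1,r1:-1,r2:2,r3:-2,r4:5,r5:0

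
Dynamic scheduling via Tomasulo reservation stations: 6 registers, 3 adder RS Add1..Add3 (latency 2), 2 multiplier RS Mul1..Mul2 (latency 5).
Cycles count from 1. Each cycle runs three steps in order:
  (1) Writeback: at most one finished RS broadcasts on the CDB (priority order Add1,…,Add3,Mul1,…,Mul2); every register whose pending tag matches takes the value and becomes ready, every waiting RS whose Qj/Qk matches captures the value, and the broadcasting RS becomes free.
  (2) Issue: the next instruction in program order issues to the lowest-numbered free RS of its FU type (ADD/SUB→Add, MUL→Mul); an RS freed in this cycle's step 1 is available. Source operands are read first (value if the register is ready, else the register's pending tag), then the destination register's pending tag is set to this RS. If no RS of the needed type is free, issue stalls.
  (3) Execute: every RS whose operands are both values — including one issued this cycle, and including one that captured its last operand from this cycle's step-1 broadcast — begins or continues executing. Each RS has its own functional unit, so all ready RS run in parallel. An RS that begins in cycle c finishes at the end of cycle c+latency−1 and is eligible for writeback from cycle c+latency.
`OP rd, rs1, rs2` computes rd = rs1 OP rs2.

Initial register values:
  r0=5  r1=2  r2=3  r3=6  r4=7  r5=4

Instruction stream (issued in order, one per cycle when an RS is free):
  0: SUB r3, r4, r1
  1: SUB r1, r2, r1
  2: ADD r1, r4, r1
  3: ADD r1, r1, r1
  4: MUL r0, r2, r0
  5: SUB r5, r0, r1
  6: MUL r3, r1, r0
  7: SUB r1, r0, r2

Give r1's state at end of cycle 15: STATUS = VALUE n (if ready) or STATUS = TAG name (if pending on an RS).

STATUS = VALUE 12

  c1: issue SUB r3<-Add1  regs: r0:5,r1:2,r2:3,r3:Add1,r4:7,r5:4
  c2: issue SUB r1<-Add2  regs: r0:5,r1:Add2,r2:3,r3:Add1,r4:7,r5:4
  c3: CDB Add1=5; issue ADD r1<-Add1  regs: r0:5,r1:Add1,r2:3,r3:5,r4:7,r5:4
  c4: CDB Add2=1; issue ADD r1<-Add2  regs: r0:5,r1:Add2,r2:3,r3:5,r4:7,r5:4
  c5: issue MUL r0<-Mul1  regs: r0:Mul1,r1:Add2,r2:3,r3:5,r4:7,r5:4
  c6: CDB Add1=8; issue SUB r5<-Add1  regs: r0:Mul1,r1:Add2,r2:3,r3:5,r4:7,r5:Add1
  c7: issue MUL r3<-Mul2  regs: r0:Mul1,r1:Add2,r2:3,r3:Mul2,r4:7,r5:Add1
  c8: CDB Add2=16; issue SUB r1<-Add2  regs: r0:Mul1,r1:Add2,r2:3,r3:Mul2,r4:7,r5:Add1
  c9: -  regs: r0:Mul1,r1:Add2,r2:3,r3:Mul2,r4:7,r5:Add1
  c10: CDB Mul1=15  regs: r0:15,r1:Add2,r2:3,r3:Mul2,r4:7,r5:Add1
  c11: -  regs: r0:15,r1:Add2,r2:3,r3:Mul2,r4:7,r5:Add1
  c12: CDB Add1=-1  regs: r0:15,r1:Add2,r2:3,r3:Mul2,r4:7,r5:-1
  c13: CDB Add2=12  regs: r0:15,r1:12,r2:3,r3:Mul2,r4:7,r5:-1
  c14: -  regs: r0:15,r1:12,r2:3,r3:Mul2,r4:7,r5:-1
  c15: CDB Mul2=240  regs: r0:15,r1:12,r2:3,r3:240,r4:7,r5:-1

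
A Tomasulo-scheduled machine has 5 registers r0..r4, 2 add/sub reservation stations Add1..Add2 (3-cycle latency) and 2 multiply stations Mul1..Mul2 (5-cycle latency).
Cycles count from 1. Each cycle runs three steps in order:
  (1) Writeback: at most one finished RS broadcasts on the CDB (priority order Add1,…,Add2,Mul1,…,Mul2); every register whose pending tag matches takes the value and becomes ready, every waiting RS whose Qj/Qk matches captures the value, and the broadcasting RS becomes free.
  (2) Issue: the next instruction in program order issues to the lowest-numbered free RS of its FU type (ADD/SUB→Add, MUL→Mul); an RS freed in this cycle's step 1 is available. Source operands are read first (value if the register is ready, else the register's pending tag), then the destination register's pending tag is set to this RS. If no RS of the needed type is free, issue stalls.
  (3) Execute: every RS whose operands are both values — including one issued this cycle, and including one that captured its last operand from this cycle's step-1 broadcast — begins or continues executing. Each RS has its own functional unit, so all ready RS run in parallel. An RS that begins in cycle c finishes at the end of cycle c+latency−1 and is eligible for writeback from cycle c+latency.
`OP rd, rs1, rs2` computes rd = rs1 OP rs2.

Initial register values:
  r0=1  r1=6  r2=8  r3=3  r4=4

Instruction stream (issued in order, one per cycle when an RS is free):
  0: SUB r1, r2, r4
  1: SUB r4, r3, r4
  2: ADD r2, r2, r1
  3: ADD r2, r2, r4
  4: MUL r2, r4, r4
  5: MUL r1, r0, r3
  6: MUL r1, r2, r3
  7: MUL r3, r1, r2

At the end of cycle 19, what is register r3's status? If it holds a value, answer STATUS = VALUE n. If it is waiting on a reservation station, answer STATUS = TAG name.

STATUS = TAG Mul2

  c1: issue SUB r1<-Add1  regs: r0:1,r1:Add1,r2:8,r3:3,r4:4
  c2: issue SUB r4<-Add2  regs: r0:1,r1:Add1,r2:8,r3:3,r4:Add2
  c3: stall  regs: r0:1,r1:Add1,r2:8,r3:3,r4:Add2
  c4: CDB Add1=4; issue ADD r2<-Add1  regs: r0:1,r1:4,r2:Add1,r3:3,r4:Add2
  c5: CDB Add2=-1; issue ADD r2<-Add2  regs: r0:1,r1:4,r2:Add2,r3:3,r4:-1
  c6: issue MUL r2<-Mul1  regs: r0:1,r1:4,r2:Mul1,r3:3,r4:-1
  c7: CDB Add1=12; issue MUL r1<-Mul2  regs: r0:1,r1:Mul2,r2:Mul1,r3:3,r4:-1
  c8: stall  regs: r0:1,r1:Mul2,r2:Mul1,r3:3,r4:-1
  c9: stall  regs: r0:1,r1:Mul2,r2:Mul1,r3:3,r4:-1
  c10: CDB Add2=11; stall  regs: r0:1,r1:Mul2,r2:Mul1,r3:3,r4:-1
  c11: CDB Mul1=1; issue MUL r1<-Mul1  regs: r0:1,r1:Mul1,r2:1,r3:3,r4:-1
  c12: CDB Mul2=3; issue MUL r3<-Mul2  regs: r0:1,r1:Mul1,r2:1,r3:Mul2,r4:-1
  c13: -  regs: r0:1,r1:Mul1,r2:1,r3:Mul2,r4:-1
  c14: -  regs: r0:1,r1:Mul1,r2:1,r3:Mul2,r4:-1
  c15: -  regs: r0:1,r1:Mul1,r2:1,r3:Mul2,r4:-1
  c16: CDB Mul1=3  regs: r0:1,r1:3,r2:1,r3:Mul2,r4:-1
  c17: -  regs: r0:1,r1:3,r2:1,r3:Mul2,r4:-1
  c18: -  regs: r0:1,r1:3,r2:1,r3:Mul2,r4:-1
  c19: -  regs: r0:1,r1:3,r2:1,r3:Mul2,r4:-1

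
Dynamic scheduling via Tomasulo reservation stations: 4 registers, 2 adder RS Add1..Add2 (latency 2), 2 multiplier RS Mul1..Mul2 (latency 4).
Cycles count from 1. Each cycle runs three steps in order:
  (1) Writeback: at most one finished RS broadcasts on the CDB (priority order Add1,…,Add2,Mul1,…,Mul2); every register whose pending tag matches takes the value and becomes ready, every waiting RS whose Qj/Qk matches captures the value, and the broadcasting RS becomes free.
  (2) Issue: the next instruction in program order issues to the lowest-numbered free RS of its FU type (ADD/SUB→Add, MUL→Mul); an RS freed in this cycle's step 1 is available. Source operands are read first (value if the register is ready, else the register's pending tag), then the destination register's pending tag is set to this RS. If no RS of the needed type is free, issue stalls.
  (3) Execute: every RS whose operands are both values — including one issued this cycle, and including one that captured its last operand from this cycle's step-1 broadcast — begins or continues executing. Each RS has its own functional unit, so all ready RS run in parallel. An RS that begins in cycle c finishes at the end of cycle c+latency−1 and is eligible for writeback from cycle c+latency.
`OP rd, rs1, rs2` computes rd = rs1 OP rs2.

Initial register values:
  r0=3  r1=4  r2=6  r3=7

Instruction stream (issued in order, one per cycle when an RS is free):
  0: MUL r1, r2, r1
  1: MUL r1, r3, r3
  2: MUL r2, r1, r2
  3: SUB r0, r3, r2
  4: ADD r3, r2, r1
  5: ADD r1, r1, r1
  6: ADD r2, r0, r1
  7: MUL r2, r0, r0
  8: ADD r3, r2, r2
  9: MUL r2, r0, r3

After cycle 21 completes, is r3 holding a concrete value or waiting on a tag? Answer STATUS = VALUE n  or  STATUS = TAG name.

c1: issue MUL r1<-Mul1 | r0:3,r1:Mul1,r2:6,r3:7
c2: issue MUL r1<-Mul2 | r0:3,r1:Mul2,r2:6,r3:7
c3: stall | r0:3,r1:Mul2,r2:6,r3:7
c4: stall | r0:3,r1:Mul2,r2:6,r3:7
c5: CDB Mul1=24; issue MUL r2<-Mul1 | r0:3,r1:Mul2,r2:Mul1,r3:7
c6: CDB Mul2=49; issue SUB r0<-Add1 | r0:Add1,r1:49,r2:Mul1,r3:7
c7: issue ADD r3<-Add2 | r0:Add1,r1:49,r2:Mul1,r3:Add2
c8: stall | r0:Add1,r1:49,r2:Mul1,r3:Add2
c9: stall | r0:Add1,r1:49,r2:Mul1,r3:Add2
c10: CDB Mul1=294; stall | r0:Add1,r1:49,r2:294,r3:Add2
c11: stall | r0:Add1,r1:49,r2:294,r3:Add2
c12: CDB Add1=-287; issue ADD r1<-Add1 | r0:-287,r1:Add1,r2:294,r3:Add2
c13: CDB Add2=343; issue ADD r2<-Add2 | r0:-287,r1:Add1,r2:Add2,r3:343
c14: CDB Add1=98; issue MUL r2<-Mul1 | r0:-287,r1:98,r2:Mul1,r3:343
c15: issue ADD r3<-Add1 | r0:-287,r1:98,r2:Mul1,r3:Add1
c16: CDB Add2=-189; issue MUL r2<-Mul2 | r0:-287,r1:98,r2:Mul2,r3:Add1
c17: - | r0:-287,r1:98,r2:Mul2,r3:Add1
c18: CDB Mul1=82369 | r0:-287,r1:98,r2:Mul2,r3:Add1
c19: - | r0:-287,r1:98,r2:Mul2,r3:Add1
c20: CDB Add1=164738 | r0:-287,r1:98,r2:Mul2,r3:164738
c21: - | r0:-287,r1:98,r2:Mul2,r3:164738

STATUS = VALUE 164738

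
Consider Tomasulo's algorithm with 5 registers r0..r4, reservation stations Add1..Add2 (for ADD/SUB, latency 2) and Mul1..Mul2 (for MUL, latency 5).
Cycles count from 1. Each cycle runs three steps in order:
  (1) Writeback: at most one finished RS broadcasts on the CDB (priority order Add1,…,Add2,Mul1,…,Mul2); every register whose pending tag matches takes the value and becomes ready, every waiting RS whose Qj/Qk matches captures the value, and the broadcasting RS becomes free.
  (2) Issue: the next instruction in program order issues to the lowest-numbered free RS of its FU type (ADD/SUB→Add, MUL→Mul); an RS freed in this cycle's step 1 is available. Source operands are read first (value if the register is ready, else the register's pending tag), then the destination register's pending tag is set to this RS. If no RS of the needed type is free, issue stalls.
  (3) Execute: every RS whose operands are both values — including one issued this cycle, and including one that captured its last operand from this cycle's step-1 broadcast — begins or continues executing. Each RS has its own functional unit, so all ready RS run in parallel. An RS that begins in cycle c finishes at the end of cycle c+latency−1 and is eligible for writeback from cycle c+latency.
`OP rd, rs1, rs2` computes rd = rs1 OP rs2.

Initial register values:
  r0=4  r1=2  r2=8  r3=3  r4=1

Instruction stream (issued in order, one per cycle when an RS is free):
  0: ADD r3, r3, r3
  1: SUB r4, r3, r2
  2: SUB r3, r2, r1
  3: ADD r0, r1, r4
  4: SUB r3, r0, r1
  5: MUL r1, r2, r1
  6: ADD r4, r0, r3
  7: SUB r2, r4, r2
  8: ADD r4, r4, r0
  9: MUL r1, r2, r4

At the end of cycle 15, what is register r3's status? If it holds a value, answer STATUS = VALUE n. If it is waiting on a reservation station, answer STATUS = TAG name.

STATUS = VALUE -2

  c1: issue ADD r3<-Add1  regs: r0:4,r1:2,r2:8,r3:Add1,r4:1
  c2: issue SUB r4<-Add2  regs: r0:4,r1:2,r2:8,r3:Add1,r4:Add2
  c3: CDB Add1=6; issue SUB r3<-Add1  regs: r0:4,r1:2,r2:8,r3:Add1,r4:Add2
  c4: stall  regs: r0:4,r1:2,r2:8,r3:Add1,r4:Add2
  c5: CDB Add1=6; issue ADD r0<-Add1  regs: r0:Add1,r1:2,r2:8,r3:6,r4:Add2
  c6: CDB Add2=-2; issue SUB r3<-Add2  regs: r0:Add1,r1:2,r2:8,r3:Add2,r4:-2
  c7: issue MUL r1<-Mul1  regs: r0:Add1,r1:Mul1,r2:8,r3:Add2,r4:-2
  c8: CDB Add1=0; issue ADD r4<-Add1  regs: r0:0,r1:Mul1,r2:8,r3:Add2,r4:Add1
  c9: stall  regs: r0:0,r1:Mul1,r2:8,r3:Add2,r4:Add1
  c10: CDB Add2=-2; issue SUB r2<-Add2  regs: r0:0,r1:Mul1,r2:Add2,r3:-2,r4:Add1
  c11: stall  regs: r0:0,r1:Mul1,r2:Add2,r3:-2,r4:Add1
  c12: CDB Add1=-2; issue ADD r4<-Add1  regs: r0:0,r1:Mul1,r2:Add2,r3:-2,r4:Add1
  c13: CDB Mul1=16; issue MUL r1<-Mul1  regs: r0:0,r1:Mul1,r2:Add2,r3:-2,r4:Add1
  c14: CDB Add1=-2  regs: r0:0,r1:Mul1,r2:Add2,r3:-2,r4:-2
  c15: CDB Add2=-10  regs: r0:0,r1:Mul1,r2:-10,r3:-2,r4:-2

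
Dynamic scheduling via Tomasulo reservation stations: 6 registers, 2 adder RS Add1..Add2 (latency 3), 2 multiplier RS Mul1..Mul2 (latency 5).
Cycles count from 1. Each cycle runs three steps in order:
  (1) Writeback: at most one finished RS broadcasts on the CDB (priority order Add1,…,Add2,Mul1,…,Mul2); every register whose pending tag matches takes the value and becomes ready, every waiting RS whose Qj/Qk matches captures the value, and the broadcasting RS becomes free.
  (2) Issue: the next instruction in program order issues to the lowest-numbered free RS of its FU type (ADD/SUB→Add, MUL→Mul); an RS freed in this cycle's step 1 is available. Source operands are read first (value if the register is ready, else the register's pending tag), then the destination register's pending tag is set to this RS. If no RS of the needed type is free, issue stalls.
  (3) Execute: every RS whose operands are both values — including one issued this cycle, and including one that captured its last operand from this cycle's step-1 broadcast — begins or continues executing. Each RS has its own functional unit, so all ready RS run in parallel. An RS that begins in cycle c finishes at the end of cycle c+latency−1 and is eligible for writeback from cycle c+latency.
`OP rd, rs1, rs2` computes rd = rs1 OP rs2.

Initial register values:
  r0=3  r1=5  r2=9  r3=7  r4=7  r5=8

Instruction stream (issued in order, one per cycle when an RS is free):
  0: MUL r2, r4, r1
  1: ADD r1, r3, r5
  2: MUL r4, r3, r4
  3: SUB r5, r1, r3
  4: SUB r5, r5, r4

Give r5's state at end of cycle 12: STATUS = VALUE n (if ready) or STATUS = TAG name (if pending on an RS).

STATUS = VALUE -41

  c1: issue MUL r2<-Mul1  regs: r0:3,r1:5,r2:Mul1,r3:7,r4:7,r5:8
  c2: issue ADD r1<-Add1  regs: r0:3,r1:Add1,r2:Mul1,r3:7,r4:7,r5:8
  c3: issue MUL r4<-Mul2  regs: r0:3,r1:Add1,r2:Mul1,r3:7,r4:Mul2,r5:8
  c4: issue SUB r5<-Add2  regs: r0:3,r1:Add1,r2:Mul1,r3:7,r4:Mul2,r5:Add2
  c5: CDB Add1=15; issue SUB r5<-Add1  regs: r0:3,r1:15,r2:Mul1,r3:7,r4:Mul2,r5:Add1
  c6: CDB Mul1=35  regs: r0:3,r1:15,r2:35,r3:7,r4:Mul2,r5:Add1
  c7: -  regs: r0:3,r1:15,r2:35,r3:7,r4:Mul2,r5:Add1
  c8: CDB Add2=8  regs: r0:3,r1:15,r2:35,r3:7,r4:Mul2,r5:Add1
  c9: CDB Mul2=49  regs: r0:3,r1:15,r2:35,r3:7,r4:49,r5:Add1
  c10: -  regs: r0:3,r1:15,r2:35,r3:7,r4:49,r5:Add1
  c11: -  regs: r0:3,r1:15,r2:35,r3:7,r4:49,r5:Add1
  c12: CDB Add1=-41  regs: r0:3,r1:15,r2:35,r3:7,r4:49,r5:-41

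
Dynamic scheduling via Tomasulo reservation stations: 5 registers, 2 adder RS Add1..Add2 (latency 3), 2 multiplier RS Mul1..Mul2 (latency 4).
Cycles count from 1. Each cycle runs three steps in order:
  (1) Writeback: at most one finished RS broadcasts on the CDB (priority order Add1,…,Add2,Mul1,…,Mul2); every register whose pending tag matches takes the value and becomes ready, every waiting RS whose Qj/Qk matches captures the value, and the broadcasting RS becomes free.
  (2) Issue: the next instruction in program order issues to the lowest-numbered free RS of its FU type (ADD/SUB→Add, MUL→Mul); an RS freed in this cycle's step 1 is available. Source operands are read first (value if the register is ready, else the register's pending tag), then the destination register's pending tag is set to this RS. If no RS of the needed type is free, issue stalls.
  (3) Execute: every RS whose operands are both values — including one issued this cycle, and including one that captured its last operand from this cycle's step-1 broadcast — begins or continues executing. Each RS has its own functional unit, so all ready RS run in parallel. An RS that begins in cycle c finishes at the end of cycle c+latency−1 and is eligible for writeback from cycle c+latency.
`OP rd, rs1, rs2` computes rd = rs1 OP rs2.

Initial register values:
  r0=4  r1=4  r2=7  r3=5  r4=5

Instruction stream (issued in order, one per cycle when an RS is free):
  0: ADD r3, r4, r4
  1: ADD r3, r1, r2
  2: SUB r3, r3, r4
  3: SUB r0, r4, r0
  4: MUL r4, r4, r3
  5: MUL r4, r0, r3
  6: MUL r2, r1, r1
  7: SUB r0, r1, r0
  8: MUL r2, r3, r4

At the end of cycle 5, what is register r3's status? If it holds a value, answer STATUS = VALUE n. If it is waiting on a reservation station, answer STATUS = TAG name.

  c1: issue ADD r3<-Add1  regs: r0:4,r1:4,r2:7,r3:Add1,r4:5
  c2: issue ADD r3<-Add2  regs: r0:4,r1:4,r2:7,r3:Add2,r4:5
  c3: stall  regs: r0:4,r1:4,r2:7,r3:Add2,r4:5
  c4: CDB Add1=10; issue SUB r3<-Add1  regs: r0:4,r1:4,r2:7,r3:Add1,r4:5
  c5: CDB Add2=11; issue SUB r0<-Add2  regs: r0:Add2,r1:4,r2:7,r3:Add1,r4:5

STATUS = TAG Add1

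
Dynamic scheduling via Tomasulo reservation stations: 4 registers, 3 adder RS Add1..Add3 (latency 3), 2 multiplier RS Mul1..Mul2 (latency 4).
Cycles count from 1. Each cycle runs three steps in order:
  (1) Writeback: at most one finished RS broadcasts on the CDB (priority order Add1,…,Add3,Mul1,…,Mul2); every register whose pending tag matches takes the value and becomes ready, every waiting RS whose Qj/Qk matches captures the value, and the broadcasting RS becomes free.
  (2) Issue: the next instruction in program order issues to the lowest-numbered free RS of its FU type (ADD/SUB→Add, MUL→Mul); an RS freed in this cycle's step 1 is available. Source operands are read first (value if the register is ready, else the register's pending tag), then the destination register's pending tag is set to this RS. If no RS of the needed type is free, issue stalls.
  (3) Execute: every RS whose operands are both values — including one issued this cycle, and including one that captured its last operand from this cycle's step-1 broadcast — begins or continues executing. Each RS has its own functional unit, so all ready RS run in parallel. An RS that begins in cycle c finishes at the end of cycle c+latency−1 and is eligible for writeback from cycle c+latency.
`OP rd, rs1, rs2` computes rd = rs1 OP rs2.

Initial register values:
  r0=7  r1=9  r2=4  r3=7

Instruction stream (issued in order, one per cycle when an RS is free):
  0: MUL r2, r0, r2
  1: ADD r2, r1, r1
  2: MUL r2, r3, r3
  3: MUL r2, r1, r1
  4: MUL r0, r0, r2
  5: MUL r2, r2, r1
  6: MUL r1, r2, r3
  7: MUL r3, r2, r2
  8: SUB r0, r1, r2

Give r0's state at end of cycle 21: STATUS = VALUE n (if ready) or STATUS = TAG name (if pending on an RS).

STATUS = VALUE 4374

c1: issue MUL r2<-Mul1 | r0:7,r1:9,r2:Mul1,r3:7
c2: issue ADD r2<-Add1 | r0:7,r1:9,r2:Add1,r3:7
c3: issue MUL r2<-Mul2 | r0:7,r1:9,r2:Mul2,r3:7
c4: stall | r0:7,r1:9,r2:Mul2,r3:7
c5: CDB Add1=18; stall | r0:7,r1:9,r2:Mul2,r3:7
c6: CDB Mul1=28; issue MUL r2<-Mul1 | r0:7,r1:9,r2:Mul1,r3:7
c7: CDB Mul2=49; issue MUL r0<-Mul2 | r0:Mul2,r1:9,r2:Mul1,r3:7
c8: stall | r0:Mul2,r1:9,r2:Mul1,r3:7
c9: stall | r0:Mul2,r1:9,r2:Mul1,r3:7
c10: CDB Mul1=81; issue MUL r2<-Mul1 | r0:Mul2,r1:9,r2:Mul1,r3:7
c11: stall | r0:Mul2,r1:9,r2:Mul1,r3:7
c12: stall | r0:Mul2,r1:9,r2:Mul1,r3:7
c13: stall | r0:Mul2,r1:9,r2:Mul1,r3:7
c14: CDB Mul1=729; issue MUL r1<-Mul1 | r0:Mul2,r1:Mul1,r2:729,r3:7
c15: CDB Mul2=567; issue MUL r3<-Mul2 | r0:567,r1:Mul1,r2:729,r3:Mul2
c16: issue SUB r0<-Add1 | r0:Add1,r1:Mul1,r2:729,r3:Mul2
c17: - | r0:Add1,r1:Mul1,r2:729,r3:Mul2
c18: CDB Mul1=5103 | r0:Add1,r1:5103,r2:729,r3:Mul2
c19: CDB Mul2=531441 | r0:Add1,r1:5103,r2:729,r3:531441
c20: - | r0:Add1,r1:5103,r2:729,r3:531441
c21: CDB Add1=4374 | r0:4374,r1:5103,r2:729,r3:531441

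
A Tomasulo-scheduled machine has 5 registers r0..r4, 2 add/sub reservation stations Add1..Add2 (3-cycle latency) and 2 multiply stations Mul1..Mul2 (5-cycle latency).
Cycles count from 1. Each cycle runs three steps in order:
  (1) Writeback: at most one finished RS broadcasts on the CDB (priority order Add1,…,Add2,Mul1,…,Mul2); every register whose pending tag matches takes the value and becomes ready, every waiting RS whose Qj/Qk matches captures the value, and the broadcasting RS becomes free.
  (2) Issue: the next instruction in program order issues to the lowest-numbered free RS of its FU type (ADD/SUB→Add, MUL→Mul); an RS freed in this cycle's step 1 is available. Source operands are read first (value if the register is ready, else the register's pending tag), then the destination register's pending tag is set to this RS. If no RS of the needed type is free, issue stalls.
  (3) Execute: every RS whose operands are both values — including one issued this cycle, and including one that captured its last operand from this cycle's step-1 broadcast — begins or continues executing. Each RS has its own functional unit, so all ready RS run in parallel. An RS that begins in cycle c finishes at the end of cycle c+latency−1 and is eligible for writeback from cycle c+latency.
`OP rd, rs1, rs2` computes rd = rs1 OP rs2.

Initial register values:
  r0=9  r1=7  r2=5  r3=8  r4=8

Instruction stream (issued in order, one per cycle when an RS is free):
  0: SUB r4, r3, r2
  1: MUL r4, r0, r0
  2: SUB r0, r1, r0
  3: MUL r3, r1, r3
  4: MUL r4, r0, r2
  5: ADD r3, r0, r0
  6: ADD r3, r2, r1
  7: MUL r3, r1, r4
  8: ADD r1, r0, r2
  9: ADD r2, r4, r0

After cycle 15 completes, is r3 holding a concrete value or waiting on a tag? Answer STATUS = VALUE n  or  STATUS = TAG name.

STATUS = TAG Mul2

c1: issue SUB r4<-Add1 | r0:9,r1:7,r2:5,r3:8,r4:Add1
c2: issue MUL r4<-Mul1 | r0:9,r1:7,r2:5,r3:8,r4:Mul1
c3: issue SUB r0<-Add2 | r0:Add2,r1:7,r2:5,r3:8,r4:Mul1
c4: CDB Add1=3; issue MUL r3<-Mul2 | r0:Add2,r1:7,r2:5,r3:Mul2,r4:Mul1
c5: stall | r0:Add2,r1:7,r2:5,r3:Mul2,r4:Mul1
c6: CDB Add2=-2; stall | r0:-2,r1:7,r2:5,r3:Mul2,r4:Mul1
c7: CDB Mul1=81; issue MUL r4<-Mul1 | r0:-2,r1:7,r2:5,r3:Mul2,r4:Mul1
c8: issue ADD r3<-Add1 | r0:-2,r1:7,r2:5,r3:Add1,r4:Mul1
c9: CDB Mul2=56; issue ADD r3<-Add2 | r0:-2,r1:7,r2:5,r3:Add2,r4:Mul1
c10: issue MUL r3<-Mul2 | r0:-2,r1:7,r2:5,r3:Mul2,r4:Mul1
c11: CDB Add1=-4; issue ADD r1<-Add1 | r0:-2,r1:Add1,r2:5,r3:Mul2,r4:Mul1
c12: CDB Add2=12; issue ADD r2<-Add2 | r0:-2,r1:Add1,r2:Add2,r3:Mul2,r4:Mul1
c13: CDB Mul1=-10 | r0:-2,r1:Add1,r2:Add2,r3:Mul2,r4:-10
c14: CDB Add1=3 | r0:-2,r1:3,r2:Add2,r3:Mul2,r4:-10
c15: - | r0:-2,r1:3,r2:Add2,r3:Mul2,r4:-10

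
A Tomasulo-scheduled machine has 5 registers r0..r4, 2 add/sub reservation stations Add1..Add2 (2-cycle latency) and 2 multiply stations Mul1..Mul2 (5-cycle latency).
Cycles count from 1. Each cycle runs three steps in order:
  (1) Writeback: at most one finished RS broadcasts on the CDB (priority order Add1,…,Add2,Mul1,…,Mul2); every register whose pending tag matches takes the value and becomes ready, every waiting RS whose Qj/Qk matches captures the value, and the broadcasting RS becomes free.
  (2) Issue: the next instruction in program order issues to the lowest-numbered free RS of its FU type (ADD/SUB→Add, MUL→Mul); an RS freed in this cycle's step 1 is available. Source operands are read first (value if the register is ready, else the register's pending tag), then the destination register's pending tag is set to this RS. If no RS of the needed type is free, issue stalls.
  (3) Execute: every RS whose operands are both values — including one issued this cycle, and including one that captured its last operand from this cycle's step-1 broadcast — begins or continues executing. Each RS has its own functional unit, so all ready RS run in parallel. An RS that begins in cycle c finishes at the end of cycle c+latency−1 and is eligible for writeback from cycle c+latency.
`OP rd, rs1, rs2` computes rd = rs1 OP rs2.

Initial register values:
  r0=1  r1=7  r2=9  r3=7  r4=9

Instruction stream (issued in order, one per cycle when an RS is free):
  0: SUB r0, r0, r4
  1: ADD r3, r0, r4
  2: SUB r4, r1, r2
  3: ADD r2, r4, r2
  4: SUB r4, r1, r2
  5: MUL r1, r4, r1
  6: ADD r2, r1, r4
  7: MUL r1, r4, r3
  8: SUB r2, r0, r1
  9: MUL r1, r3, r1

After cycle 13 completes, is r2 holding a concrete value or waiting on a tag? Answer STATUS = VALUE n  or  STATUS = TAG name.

STATUS = TAG Add2

  c1: issue SUB r0<-Add1  regs: r0:Add1,r1:7,r2:9,r3:7,r4:9
  c2: issue ADD r3<-Add2  regs: r0:Add1,r1:7,r2:9,r3:Add2,r4:9
  c3: CDB Add1=-8; issue SUB r4<-Add1  regs: r0:-8,r1:7,r2:9,r3:Add2,r4:Add1
  c4: stall  regs: r0:-8,r1:7,r2:9,r3:Add2,r4:Add1
  c5: CDB Add1=-2; issue ADD r2<-Add1  regs: r0:-8,r1:7,r2:Add1,r3:Add2,r4:-2
  c6: CDB Add2=1; issue SUB r4<-Add2  regs: r0:-8,r1:7,r2:Add1,r3:1,r4:Add2
  c7: CDB Add1=7; issue MUL r1<-Mul1  regs: r0:-8,r1:Mul1,r2:7,r3:1,r4:Add2
  c8: issue ADD r2<-Add1  regs: r0:-8,r1:Mul1,r2:Add1,r3:1,r4:Add2
  c9: CDB Add2=0; issue MUL r1<-Mul2  regs: r0:-8,r1:Mul2,r2:Add1,r3:1,r4:0
  c10: issue SUB r2<-Add2  regs: r0:-8,r1:Mul2,r2:Add2,r3:1,r4:0
  c11: stall  regs: r0:-8,r1:Mul2,r2:Add2,r3:1,r4:0
  c12: stall  regs: r0:-8,r1:Mul2,r2:Add2,r3:1,r4:0
  c13: stall  regs: r0:-8,r1:Mul2,r2:Add2,r3:1,r4:0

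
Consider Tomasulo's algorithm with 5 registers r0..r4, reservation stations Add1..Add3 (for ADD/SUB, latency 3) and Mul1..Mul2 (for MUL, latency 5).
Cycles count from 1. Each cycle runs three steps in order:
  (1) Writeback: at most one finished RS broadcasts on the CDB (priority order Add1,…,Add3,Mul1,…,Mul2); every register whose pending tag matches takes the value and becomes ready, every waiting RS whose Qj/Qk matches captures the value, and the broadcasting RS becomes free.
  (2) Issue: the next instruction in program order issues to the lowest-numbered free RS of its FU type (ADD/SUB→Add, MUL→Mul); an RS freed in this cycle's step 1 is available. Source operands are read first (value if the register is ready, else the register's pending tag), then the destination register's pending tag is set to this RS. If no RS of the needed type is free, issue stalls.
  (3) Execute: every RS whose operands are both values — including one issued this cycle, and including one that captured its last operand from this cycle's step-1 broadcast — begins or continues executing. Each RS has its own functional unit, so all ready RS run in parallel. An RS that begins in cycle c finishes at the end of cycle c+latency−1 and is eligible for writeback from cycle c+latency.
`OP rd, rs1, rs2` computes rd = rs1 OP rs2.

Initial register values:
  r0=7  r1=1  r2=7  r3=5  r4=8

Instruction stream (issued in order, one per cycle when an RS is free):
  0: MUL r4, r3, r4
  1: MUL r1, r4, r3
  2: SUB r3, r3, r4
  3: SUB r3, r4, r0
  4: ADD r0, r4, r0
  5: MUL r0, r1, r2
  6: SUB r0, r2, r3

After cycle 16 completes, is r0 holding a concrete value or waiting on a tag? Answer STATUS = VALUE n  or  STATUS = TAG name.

cycle 1: issue MUL r4<-Mul1 // r0:7,r1:1,r2:7,r3:5,r4:Mul1
cycle 2: issue MUL r1<-Mul2 // r0:7,r1:Mul2,r2:7,r3:5,r4:Mul1
cycle 3: issue SUB r3<-Add1 // r0:7,r1:Mul2,r2:7,r3:Add1,r4:Mul1
cycle 4: issue SUB r3<-Add2 // r0:7,r1:Mul2,r2:7,r3:Add2,r4:Mul1
cycle 5: issue ADD r0<-Add3 // r0:Add3,r1:Mul2,r2:7,r3:Add2,r4:Mul1
cycle 6: CDB Mul1=40; issue MUL r0<-Mul1 // r0:Mul1,r1:Mul2,r2:7,r3:Add2,r4:40
cycle 7: stall // r0:Mul1,r1:Mul2,r2:7,r3:Add2,r4:40
cycle 8: stall // r0:Mul1,r1:Mul2,r2:7,r3:Add2,r4:40
cycle 9: CDB Add1=-35; issue SUB r0<-Add1 // r0:Add1,r1:Mul2,r2:7,r3:Add2,r4:40
cycle 10: CDB Add2=33 // r0:Add1,r1:Mul2,r2:7,r3:33,r4:40
cycle 11: CDB Add3=47 // r0:Add1,r1:Mul2,r2:7,r3:33,r4:40
cycle 12: CDB Mul2=200 // r0:Add1,r1:200,r2:7,r3:33,r4:40
cycle 13: CDB Add1=-26 // r0:-26,r1:200,r2:7,r3:33,r4:40
cycle 14: - // r0:-26,r1:200,r2:7,r3:33,r4:40
cycle 15: - // r0:-26,r1:200,r2:7,r3:33,r4:40
cycle 16: - // r0:-26,r1:200,r2:7,r3:33,r4:40

STATUS = VALUE -26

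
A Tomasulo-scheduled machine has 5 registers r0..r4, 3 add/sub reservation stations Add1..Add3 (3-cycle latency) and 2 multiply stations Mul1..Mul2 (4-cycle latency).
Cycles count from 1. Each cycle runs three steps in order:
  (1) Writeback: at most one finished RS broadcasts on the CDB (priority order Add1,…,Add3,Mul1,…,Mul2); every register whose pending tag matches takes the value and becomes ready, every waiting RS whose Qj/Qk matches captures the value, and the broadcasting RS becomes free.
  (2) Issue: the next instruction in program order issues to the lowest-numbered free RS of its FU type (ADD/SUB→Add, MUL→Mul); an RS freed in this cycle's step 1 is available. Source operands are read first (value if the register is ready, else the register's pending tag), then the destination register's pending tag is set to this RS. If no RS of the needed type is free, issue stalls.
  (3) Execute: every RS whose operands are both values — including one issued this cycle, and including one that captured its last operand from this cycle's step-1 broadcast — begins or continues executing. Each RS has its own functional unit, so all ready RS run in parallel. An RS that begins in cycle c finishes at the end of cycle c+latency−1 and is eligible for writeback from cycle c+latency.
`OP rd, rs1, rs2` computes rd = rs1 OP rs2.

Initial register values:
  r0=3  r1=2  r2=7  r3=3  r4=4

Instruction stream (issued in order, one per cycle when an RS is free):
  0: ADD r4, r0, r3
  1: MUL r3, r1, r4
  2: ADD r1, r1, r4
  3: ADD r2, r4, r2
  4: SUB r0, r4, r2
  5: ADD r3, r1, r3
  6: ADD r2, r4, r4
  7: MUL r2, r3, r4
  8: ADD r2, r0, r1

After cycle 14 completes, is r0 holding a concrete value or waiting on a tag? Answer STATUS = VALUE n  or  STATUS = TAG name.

c1: issue ADD r4<-Add1 | r0:3,r1:2,r2:7,r3:3,r4:Add1
c2: issue MUL r3<-Mul1 | r0:3,r1:2,r2:7,r3:Mul1,r4:Add1
c3: issue ADD r1<-Add2 | r0:3,r1:Add2,r2:7,r3:Mul1,r4:Add1
c4: CDB Add1=6; issue ADD r2<-Add1 | r0:3,r1:Add2,r2:Add1,r3:Mul1,r4:6
c5: issue SUB r0<-Add3 | r0:Add3,r1:Add2,r2:Add1,r3:Mul1,r4:6
c6: stall | r0:Add3,r1:Add2,r2:Add1,r3:Mul1,r4:6
c7: CDB Add1=13; issue ADD r3<-Add1 | r0:Add3,r1:Add2,r2:13,r3:Add1,r4:6
c8: CDB Add2=8; issue ADD r2<-Add2 | r0:Add3,r1:8,r2:Add2,r3:Add1,r4:6
c9: CDB Mul1=12; issue MUL r2<-Mul1 | r0:Add3,r1:8,r2:Mul1,r3:Add1,r4:6
c10: CDB Add3=-7; issue ADD r2<-Add3 | r0:-7,r1:8,r2:Add3,r3:Add1,r4:6
c11: CDB Add2=12 | r0:-7,r1:8,r2:Add3,r3:Add1,r4:6
c12: CDB Add1=20 | r0:-7,r1:8,r2:Add3,r3:20,r4:6
c13: CDB Add3=1 | r0:-7,r1:8,r2:1,r3:20,r4:6
c14: - | r0:-7,r1:8,r2:1,r3:20,r4:6

STATUS = VALUE -7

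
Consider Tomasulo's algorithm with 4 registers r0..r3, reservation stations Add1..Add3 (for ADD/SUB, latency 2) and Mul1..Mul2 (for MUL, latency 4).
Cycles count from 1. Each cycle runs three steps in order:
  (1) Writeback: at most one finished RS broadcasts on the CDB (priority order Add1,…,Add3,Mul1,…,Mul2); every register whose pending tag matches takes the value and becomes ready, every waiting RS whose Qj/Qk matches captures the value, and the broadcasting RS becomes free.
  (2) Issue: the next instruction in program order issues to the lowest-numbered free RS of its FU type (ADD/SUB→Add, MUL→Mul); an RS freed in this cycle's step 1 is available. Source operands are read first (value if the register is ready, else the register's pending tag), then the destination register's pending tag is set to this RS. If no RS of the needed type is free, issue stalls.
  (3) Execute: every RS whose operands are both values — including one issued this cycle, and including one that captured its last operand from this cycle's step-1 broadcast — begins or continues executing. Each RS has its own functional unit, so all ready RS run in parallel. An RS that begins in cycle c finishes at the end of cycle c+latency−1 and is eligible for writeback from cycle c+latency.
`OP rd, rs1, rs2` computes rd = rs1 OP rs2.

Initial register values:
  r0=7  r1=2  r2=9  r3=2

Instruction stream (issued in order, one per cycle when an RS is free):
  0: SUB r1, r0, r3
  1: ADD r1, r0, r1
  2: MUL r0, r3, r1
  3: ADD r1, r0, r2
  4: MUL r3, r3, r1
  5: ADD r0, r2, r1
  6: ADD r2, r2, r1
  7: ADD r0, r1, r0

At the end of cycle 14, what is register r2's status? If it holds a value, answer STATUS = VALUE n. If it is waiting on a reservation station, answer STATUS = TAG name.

STATUS = VALUE 42

c1: issue SUB r1<-Add1 | r0:7,r1:Add1,r2:9,r3:2
c2: issue ADD r1<-Add2 | r0:7,r1:Add2,r2:9,r3:2
c3: CDB Add1=5; issue MUL r0<-Mul1 | r0:Mul1,r1:Add2,r2:9,r3:2
c4: issue ADD r1<-Add1 | r0:Mul1,r1:Add1,r2:9,r3:2
c5: CDB Add2=12; issue MUL r3<-Mul2 | r0:Mul1,r1:Add1,r2:9,r3:Mul2
c6: issue ADD r0<-Add2 | r0:Add2,r1:Add1,r2:9,r3:Mul2
c7: issue ADD r2<-Add3 | r0:Add2,r1:Add1,r2:Add3,r3:Mul2
c8: stall | r0:Add2,r1:Add1,r2:Add3,r3:Mul2
c9: CDB Mul1=24; stall | r0:Add2,r1:Add1,r2:Add3,r3:Mul2
c10: stall | r0:Add2,r1:Add1,r2:Add3,r3:Mul2
c11: CDB Add1=33; issue ADD r0<-Add1 | r0:Add1,r1:33,r2:Add3,r3:Mul2
c12: - | r0:Add1,r1:33,r2:Add3,r3:Mul2
c13: CDB Add2=42 | r0:Add1,r1:33,r2:Add3,r3:Mul2
c14: CDB Add3=42 | r0:Add1,r1:33,r2:42,r3:Mul2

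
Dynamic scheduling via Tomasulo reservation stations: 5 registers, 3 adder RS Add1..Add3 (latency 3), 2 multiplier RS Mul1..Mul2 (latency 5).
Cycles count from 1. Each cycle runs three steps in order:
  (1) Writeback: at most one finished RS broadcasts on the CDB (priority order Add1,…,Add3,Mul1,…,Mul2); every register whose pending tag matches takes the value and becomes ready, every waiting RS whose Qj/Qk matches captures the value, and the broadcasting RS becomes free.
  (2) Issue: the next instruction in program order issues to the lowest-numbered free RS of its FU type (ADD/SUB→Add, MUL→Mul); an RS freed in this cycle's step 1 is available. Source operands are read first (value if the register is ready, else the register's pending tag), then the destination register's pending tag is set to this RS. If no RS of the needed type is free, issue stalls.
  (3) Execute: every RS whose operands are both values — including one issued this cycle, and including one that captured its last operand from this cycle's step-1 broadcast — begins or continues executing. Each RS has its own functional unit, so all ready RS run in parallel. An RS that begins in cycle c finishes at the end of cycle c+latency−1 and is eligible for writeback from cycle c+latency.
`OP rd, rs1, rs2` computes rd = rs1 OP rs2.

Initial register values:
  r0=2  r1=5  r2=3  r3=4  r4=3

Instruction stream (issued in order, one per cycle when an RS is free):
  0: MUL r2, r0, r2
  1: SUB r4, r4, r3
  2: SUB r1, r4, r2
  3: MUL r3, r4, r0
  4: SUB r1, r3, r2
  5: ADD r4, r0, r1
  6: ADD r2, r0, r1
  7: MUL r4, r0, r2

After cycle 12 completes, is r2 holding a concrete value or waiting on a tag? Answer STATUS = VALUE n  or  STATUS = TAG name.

STATUS = TAG Add2

c1: issue MUL r2<-Mul1 | r0:2,r1:5,r2:Mul1,r3:4,r4:3
c2: issue SUB r4<-Add1 | r0:2,r1:5,r2:Mul1,r3:4,r4:Add1
c3: issue SUB r1<-Add2 | r0:2,r1:Add2,r2:Mul1,r3:4,r4:Add1
c4: issue MUL r3<-Mul2 | r0:2,r1:Add2,r2:Mul1,r3:Mul2,r4:Add1
c5: CDB Add1=-1; issue SUB r1<-Add1 | r0:2,r1:Add1,r2:Mul1,r3:Mul2,r4:-1
c6: CDB Mul1=6; issue ADD r4<-Add3 | r0:2,r1:Add1,r2:6,r3:Mul2,r4:Add3
c7: stall | r0:2,r1:Add1,r2:6,r3:Mul2,r4:Add3
c8: stall | r0:2,r1:Add1,r2:6,r3:Mul2,r4:Add3
c9: CDB Add2=-7; issue ADD r2<-Add2 | r0:2,r1:Add1,r2:Add2,r3:Mul2,r4:Add3
c10: CDB Mul2=-2; issue MUL r4<-Mul1 | r0:2,r1:Add1,r2:Add2,r3:-2,r4:Mul1
c11: - | r0:2,r1:Add1,r2:Add2,r3:-2,r4:Mul1
c12: - | r0:2,r1:Add1,r2:Add2,r3:-2,r4:Mul1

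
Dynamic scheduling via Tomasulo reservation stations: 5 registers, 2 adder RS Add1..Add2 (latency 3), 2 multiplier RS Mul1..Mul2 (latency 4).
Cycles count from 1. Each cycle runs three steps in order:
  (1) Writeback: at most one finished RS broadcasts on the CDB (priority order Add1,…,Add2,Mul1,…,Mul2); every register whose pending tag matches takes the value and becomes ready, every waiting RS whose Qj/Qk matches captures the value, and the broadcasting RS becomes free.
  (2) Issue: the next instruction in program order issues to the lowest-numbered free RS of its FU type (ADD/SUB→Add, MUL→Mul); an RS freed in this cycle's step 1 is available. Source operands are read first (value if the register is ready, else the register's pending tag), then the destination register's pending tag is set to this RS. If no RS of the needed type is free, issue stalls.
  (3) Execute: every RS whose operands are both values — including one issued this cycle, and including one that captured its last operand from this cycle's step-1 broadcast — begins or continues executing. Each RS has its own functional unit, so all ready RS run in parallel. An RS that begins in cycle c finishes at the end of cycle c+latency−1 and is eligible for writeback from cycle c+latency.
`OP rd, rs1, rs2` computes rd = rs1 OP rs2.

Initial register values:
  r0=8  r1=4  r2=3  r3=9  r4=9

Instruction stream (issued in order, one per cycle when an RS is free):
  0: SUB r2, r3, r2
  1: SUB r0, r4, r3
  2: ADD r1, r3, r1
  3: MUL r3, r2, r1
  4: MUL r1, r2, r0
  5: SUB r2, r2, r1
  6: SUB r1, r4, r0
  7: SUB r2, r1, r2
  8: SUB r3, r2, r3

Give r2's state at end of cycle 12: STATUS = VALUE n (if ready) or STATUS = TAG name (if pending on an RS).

STATUS = TAG Add2

  c1: issue SUB r2<-Add1  regs: r0:8,r1:4,r2:Add1,r3:9,r4:9
  c2: issue SUB r0<-Add2  regs: r0:Add2,r1:4,r2:Add1,r3:9,r4:9
  c3: stall  regs: r0:Add2,r1:4,r2:Add1,r3:9,r4:9
  c4: CDB Add1=6; issue ADD r1<-Add1  regs: r0:Add2,r1:Add1,r2:6,r3:9,r4:9
  c5: CDB Add2=0; issue MUL r3<-Mul1  regs: r0:0,r1:Add1,r2:6,r3:Mul1,r4:9
  c6: issue MUL r1<-Mul2  regs: r0:0,r1:Mul2,r2:6,r3:Mul1,r4:9
  c7: CDB Add1=13; issue SUB r2<-Add1  regs: r0:0,r1:Mul2,r2:Add1,r3:Mul1,r4:9
  c8: issue SUB r1<-Add2  regs: r0:0,r1:Add2,r2:Add1,r3:Mul1,r4:9
  c9: stall  regs: r0:0,r1:Add2,r2:Add1,r3:Mul1,r4:9
  c10: CDB Mul2=0; stall  regs: r0:0,r1:Add2,r2:Add1,r3:Mul1,r4:9
  c11: CDB Add2=9; issue SUB r2<-Add2  regs: r0:0,r1:9,r2:Add2,r3:Mul1,r4:9
  c12: CDB Mul1=78; stall  regs: r0:0,r1:9,r2:Add2,r3:78,r4:9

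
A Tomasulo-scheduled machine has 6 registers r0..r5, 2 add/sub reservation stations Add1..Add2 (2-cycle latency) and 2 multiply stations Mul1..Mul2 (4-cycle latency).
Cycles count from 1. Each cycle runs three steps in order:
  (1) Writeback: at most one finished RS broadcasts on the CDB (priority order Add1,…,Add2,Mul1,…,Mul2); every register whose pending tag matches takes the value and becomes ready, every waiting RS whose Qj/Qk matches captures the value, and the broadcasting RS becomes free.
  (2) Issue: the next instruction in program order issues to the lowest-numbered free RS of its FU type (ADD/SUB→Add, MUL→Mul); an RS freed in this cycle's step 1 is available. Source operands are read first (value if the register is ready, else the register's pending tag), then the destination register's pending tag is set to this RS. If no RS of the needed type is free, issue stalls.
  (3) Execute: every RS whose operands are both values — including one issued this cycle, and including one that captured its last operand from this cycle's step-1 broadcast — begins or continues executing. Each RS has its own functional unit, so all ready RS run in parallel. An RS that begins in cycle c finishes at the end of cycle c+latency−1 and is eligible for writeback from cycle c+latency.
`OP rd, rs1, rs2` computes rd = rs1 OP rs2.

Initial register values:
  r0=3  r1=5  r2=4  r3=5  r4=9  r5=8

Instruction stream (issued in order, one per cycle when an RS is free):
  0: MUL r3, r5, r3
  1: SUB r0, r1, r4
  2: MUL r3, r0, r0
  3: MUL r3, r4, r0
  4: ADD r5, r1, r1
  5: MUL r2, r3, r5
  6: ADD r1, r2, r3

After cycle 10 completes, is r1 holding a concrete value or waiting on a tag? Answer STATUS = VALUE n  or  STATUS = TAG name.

STATUS = TAG Add1

  c1: issue MUL r3<-Mul1  regs: r0:3,r1:5,r2:4,r3:Mul1,r4:9,r5:8
  c2: issue SUB r0<-Add1  regs: r0:Add1,r1:5,r2:4,r3:Mul1,r4:9,r5:8
  c3: issue MUL r3<-Mul2  regs: r0:Add1,r1:5,r2:4,r3:Mul2,r4:9,r5:8
  c4: CDB Add1=-4; stall  regs: r0:-4,r1:5,r2:4,r3:Mul2,r4:9,r5:8
  c5: CDB Mul1=40; issue MUL r3<-Mul1  regs: r0:-4,r1:5,r2:4,r3:Mul1,r4:9,r5:8
  c6: issue ADD r5<-Add1  regs: r0:-4,r1:5,r2:4,r3:Mul1,r4:9,r5:Add1
  c7: stall  regs: r0:-4,r1:5,r2:4,r3:Mul1,r4:9,r5:Add1
  c8: CDB Add1=10; stall  regs: r0:-4,r1:5,r2:4,r3:Mul1,r4:9,r5:10
  c9: CDB Mul1=-36; issue MUL r2<-Mul1  regs: r0:-4,r1:5,r2:Mul1,r3:-36,r4:9,r5:10
  c10: CDB Mul2=16; issue ADD r1<-Add1  regs: r0:-4,r1:Add1,r2:Mul1,r3:-36,r4:9,r5:10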